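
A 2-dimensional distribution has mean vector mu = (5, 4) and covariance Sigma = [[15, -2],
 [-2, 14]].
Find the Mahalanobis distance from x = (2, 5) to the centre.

Step 1 — centre the observation: (x - mu) = (-3, 1).

Step 2 — invert Sigma. det(Sigma) = 15·14 - (-2)² = 206.
  Sigma^{-1} = (1/det) · [[d, -b], [-b, a]] = [[0.068, 0.0097],
 [0.0097, 0.0728]].

Step 3 — form the quadratic (x - mu)^T · Sigma^{-1} · (x - mu):
  Sigma^{-1} · (x - mu) = (-0.1942, 0.0437).
  (x - mu)^T · [Sigma^{-1} · (x - mu)] = (-3)·(-0.1942) + (1)·(0.0437) = 0.6262.

Step 4 — take square root: d = √(0.6262) ≈ 0.7913.

d(x, mu) = √(0.6262) ≈ 0.7913


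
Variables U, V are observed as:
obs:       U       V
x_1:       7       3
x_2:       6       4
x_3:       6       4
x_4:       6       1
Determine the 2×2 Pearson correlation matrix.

Step 1 — column means:
  mean(U) = (7 + 6 + 6 + 6) / 4 = 25/4 = 6.25
  mean(V) = (3 + 4 + 4 + 1) / 4 = 12/4 = 3

Step 2 — sample variances and covariances s[i,j] = (1/(n-1)) · Σ_k (x_{k,i} - mean_i) · (x_{k,j} - mean_j), with n-1 = 3:
  s[U,U] = ((0.75)·(0.75) + (-0.25)·(-0.25) + (-0.25)·(-0.25) + (-0.25)·(-0.25)) / 3 = 0.75/3 = 0.25
  s[U,V] = ((0.75)·(0) + (-0.25)·(1) + (-0.25)·(1) + (-0.25)·(-2)) / 3 = 0/3 = 0
  s[V,V] = ((0)·(0) + (1)·(1) + (1)·(1) + (-2)·(-2)) / 3 = 6/3 = 2
  Sample standard deviations s_i = √(s[i,i]):
  s(U) = √(0.25) = 0.5
  s(V) = √(2) = 1.4142

Step 3 — r_{ij} = s_{ij} / (s_i · s_j):
  r[U,U] = 1 (diagonal).
  r[U,V] = 0 / (0.5 · 1.4142) = 0 / 0.7071 = 0
  r[V,V] = 1 (diagonal).

R is symmetric with unit diagonal. Assembling:

R = [[1, 0],
 [0, 1]]


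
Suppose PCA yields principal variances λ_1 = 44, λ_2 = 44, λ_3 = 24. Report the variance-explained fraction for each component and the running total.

Step 1 — total variance = trace(Sigma) = Σ λ_i = 44 + 44 + 24 = 112.

Step 2 — fraction explained by component i = λ_i / Σ λ:
  PC1: 44/112 = 0.3929
  PC2: 44/112 = 0.3929
  PC3: 24/112 = 0.2143

Step 3 — cumulative fraction after k components = (λ_1 + ... + λ_k) / Σ λ:
  k = 1: 44/112 = 0.3929
  k = 2: (44 + 44)/112 = 88/112 = 0.7857
  k = 3: (44 + 44 + 24)/112 = 112/112 = 1

Summary (fraction, with percent):

explained: PC1 0.3929 (39.29%), PC2 0.3929 (39.29%), PC3 0.2143 (21.43%);  cumulative: 0.3929, 0.7857, 1


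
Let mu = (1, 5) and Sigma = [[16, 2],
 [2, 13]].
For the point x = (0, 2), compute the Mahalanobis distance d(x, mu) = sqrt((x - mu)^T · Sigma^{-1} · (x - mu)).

Step 1 — centre the observation: (x - mu) = (-1, -3).

Step 2 — invert Sigma. det(Sigma) = 16·13 - (2)² = 204.
  Sigma^{-1} = (1/det) · [[d, -b], [-b, a]] = [[0.0637, -0.0098],
 [-0.0098, 0.0784]].

Step 3 — form the quadratic (x - mu)^T · Sigma^{-1} · (x - mu):
  Sigma^{-1} · (x - mu) = (-0.0343, -0.2255).
  (x - mu)^T · [Sigma^{-1} · (x - mu)] = (-1)·(-0.0343) + (-3)·(-0.2255) = 0.7108.

Step 4 — take square root: d = √(0.7108) ≈ 0.8431.

d(x, mu) = √(0.7108) ≈ 0.8431


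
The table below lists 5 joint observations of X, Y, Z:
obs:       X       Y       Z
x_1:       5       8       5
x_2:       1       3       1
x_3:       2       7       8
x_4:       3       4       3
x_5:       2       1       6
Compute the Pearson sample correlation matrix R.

Step 1 — column means:
  mean(X) = (5 + 1 + 2 + 3 + 2) / 5 = 13/5 = 2.6
  mean(Y) = (8 + 3 + 7 + 4 + 1) / 5 = 23/5 = 4.6
  mean(Z) = (5 + 1 + 8 + 3 + 6) / 5 = 23/5 = 4.6

Step 2 — sample variances and covariances s[i,j] = (1/(n-1)) · Σ_k (x_{k,i} - mean_i) · (x_{k,j} - mean_j), with n-1 = 4:
  s[X,X] = ((2.4)·(2.4) + (-1.6)·(-1.6) + (-0.6)·(-0.6) + (0.4)·(0.4) + (-0.6)·(-0.6)) / 4 = 9.2/4 = 2.3
  s[X,Y] = ((2.4)·(3.4) + (-1.6)·(-1.6) + (-0.6)·(2.4) + (0.4)·(-0.6) + (-0.6)·(-3.6)) / 4 = 11.2/4 = 2.8
  s[X,Z] = ((2.4)·(0.4) + (-1.6)·(-3.6) + (-0.6)·(3.4) + (0.4)·(-1.6) + (-0.6)·(1.4)) / 4 = 3.2/4 = 0.8
  s[Y,Y] = ((3.4)·(3.4) + (-1.6)·(-1.6) + (2.4)·(2.4) + (-0.6)·(-0.6) + (-3.6)·(-3.6)) / 4 = 33.2/4 = 8.3
  s[Y,Z] = ((3.4)·(0.4) + (-1.6)·(-3.6) + (2.4)·(3.4) + (-0.6)·(-1.6) + (-3.6)·(1.4)) / 4 = 11.2/4 = 2.8
  s[Z,Z] = ((0.4)·(0.4) + (-3.6)·(-3.6) + (3.4)·(3.4) + (-1.6)·(-1.6) + (1.4)·(1.4)) / 4 = 29.2/4 = 7.3
  Sample standard deviations s_i = √(s[i,i]):
  s(X) = √(2.3) = 1.5166
  s(Y) = √(8.3) = 2.881
  s(Z) = √(7.3) = 2.7019

Step 3 — r_{ij} = s_{ij} / (s_i · s_j):
  r[X,X] = 1 (diagonal).
  r[X,Y] = 2.8 / (1.5166 · 2.881) = 2.8 / 4.3692 = 0.6408
  r[X,Z] = 0.8 / (1.5166 · 2.7019) = 0.8 / 4.0976 = 0.1952
  r[Y,Y] = 1 (diagonal).
  r[Y,Z] = 2.8 / (2.881 · 2.7019) = 2.8 / 7.784 = 0.3597
  r[Z,Z] = 1 (diagonal).

R is symmetric with unit diagonal. Assembling:

R = [[1, 0.6408, 0.1952],
 [0.6408, 1, 0.3597],
 [0.1952, 0.3597, 1]]


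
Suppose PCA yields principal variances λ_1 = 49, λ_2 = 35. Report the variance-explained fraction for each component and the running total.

Step 1 — total variance = trace(Sigma) = Σ λ_i = 49 + 35 = 84.

Step 2 — fraction explained by component i = λ_i / Σ λ:
  PC1: 49/84 = 0.5833
  PC2: 35/84 = 0.4167

Step 3 — cumulative fraction after k components = (λ_1 + ... + λ_k) / Σ λ:
  k = 1: 49/84 = 0.5833
  k = 2: (49 + 35)/84 = 84/84 = 1

Summary (fraction, with percent):

explained: PC1 0.5833 (58.33%), PC2 0.4167 (41.67%);  cumulative: 0.5833, 1


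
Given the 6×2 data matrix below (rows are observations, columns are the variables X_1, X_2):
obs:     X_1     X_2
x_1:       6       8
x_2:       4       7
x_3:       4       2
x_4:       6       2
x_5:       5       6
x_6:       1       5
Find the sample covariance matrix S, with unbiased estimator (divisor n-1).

Step 1 — column means:
  mean(X_1) = (6 + 4 + 4 + 6 + 5 + 1) / 6 = 26/6 = 4.3333
  mean(X_2) = (8 + 7 + 2 + 2 + 6 + 5) / 6 = 30/6 = 5

Step 2 — sample covariance S[i,j] = (1/(n-1)) · Σ_k (x_{k,i} - mean_i) · (x_{k,j} - mean_j), with n-1 = 5.
  S[X_1,X_1] = ((1.6667)·(1.6667) + (-0.3333)·(-0.3333) + (-0.3333)·(-0.3333) + (1.6667)·(1.6667) + (0.6667)·(0.6667) + (-3.3333)·(-3.3333)) / 5 = 17.3333/5 = 3.4667
  S[X_1,X_2] = ((1.6667)·(3) + (-0.3333)·(2) + (-0.3333)·(-3) + (1.6667)·(-3) + (0.6667)·(1) + (-3.3333)·(0)) / 5 = 1/5 = 0.2
  S[X_2,X_2] = ((3)·(3) + (2)·(2) + (-3)·(-3) + (-3)·(-3) + (1)·(1) + (0)·(0)) / 5 = 32/5 = 6.4

S is symmetric (S[j,i] = S[i,j]). Assembling:

S = [[3.4667, 0.2],
 [0.2, 6.4]]


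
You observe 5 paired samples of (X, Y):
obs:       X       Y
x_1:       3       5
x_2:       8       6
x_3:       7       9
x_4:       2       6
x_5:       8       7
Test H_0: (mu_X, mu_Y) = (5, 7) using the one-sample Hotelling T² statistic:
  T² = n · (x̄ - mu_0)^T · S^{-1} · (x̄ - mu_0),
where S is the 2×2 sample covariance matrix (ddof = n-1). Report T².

Step 1 — sample mean vector:
  mean(X) = (3 + 8 + 7 + 2 + 8) / 5 = 28/5 = 5.6
  mean(Y) = (5 + 6 + 9 + 6 + 7) / 5 = 33/5 = 6.6
  x̄ = (5.6, 6.6),  deviation x̄ - mu_0 = (5.6, 6.6) - (5, 7) = (0.6, -0.4).

Step 2 — sample covariance matrix, S[i,j] = (1/(n-1)) · Σ_k (x_{k,i} - mean_i) · (x_{k,j} - mean_j), divisor n-1 = 4:
  S[X,X] = ((-2.6)·(-2.6) + (2.4)·(2.4) + (1.4)·(1.4) + (-3.6)·(-3.6) + (2.4)·(2.4)) / 4 = 33.2/4 = 8.3
  S[X,Y] = ((-2.6)·(-1.6) + (2.4)·(-0.6) + (1.4)·(2.4) + (-3.6)·(-0.6) + (2.4)·(0.4)) / 4 = 9.2/4 = 2.3
  S[Y,Y] = ((-1.6)·(-1.6) + (-0.6)·(-0.6) + (2.4)·(2.4) + (-0.6)·(-0.6) + (0.4)·(0.4)) / 4 = 9.2/4 = 2.3
  S = [[8.3, 2.3],
 [2.3, 2.3]].

Step 3 — invert S. det(S) = 8.3·2.3 - (2.3)² = 13.8.
  S^{-1} = (1/det) · [[d, -b], [-b, a]] = [[0.1667, -0.1667],
 [-0.1667, 0.6014]].

Step 4 — quadratic form (x̄ - mu_0)^T · S^{-1} · (x̄ - mu_0):
  S^{-1} · (x̄ - mu_0) = (0.1667, -0.3406),
  (x̄ - mu_0)^T · [...] = (0.6)·(0.1667) + (-0.4)·(-0.3406) = 0.2362.

Step 5 — scale by n: T² = 5 · 0.2362 = 1.1812.

T² ≈ 1.1812


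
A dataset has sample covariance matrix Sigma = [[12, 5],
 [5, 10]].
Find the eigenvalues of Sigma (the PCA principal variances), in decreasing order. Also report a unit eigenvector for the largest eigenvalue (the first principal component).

Step 1 — characteristic polynomial of 2×2 Sigma:
  det(Sigma - λI) = λ² - trace · λ + det = 0.
  trace = 12 + 10 = 22, det = 12·10 - (5)² = 95.
Step 2 — discriminant:
  Δ = trace² - 4·det = 484 - 380 = 104.
Step 3 — eigenvalues:
  λ = (trace ± √Δ)/2 = (22 ± 10.198)/2,
  λ_1 = 16.099,  λ_2 = 5.901.

Step 4 — unit eigenvector for λ_1: solve (Sigma - λ_1 I)v = 0. First row:
  (12 - 16.099)·v_x + (5)·v_y = 0, i.e. (-4.099)·v_x + (5)·v_y = 0,
  so v ∝ (b, λ_1 - a) = (5, 4.099) = u.
  ||u|| = √((5)² + (4.099)²) = √(41.802) ≈ 6.4654,
  v_1 = u/||u|| ≈ (0.7733, 0.634) (||v_1|| = 1).

λ_1 = 16.099,  λ_2 = 5.901;  v_1 ≈ (0.7733, 0.634)


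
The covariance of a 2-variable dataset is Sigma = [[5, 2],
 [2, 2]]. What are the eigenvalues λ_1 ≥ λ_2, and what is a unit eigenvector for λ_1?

Step 1 — characteristic polynomial of 2×2 Sigma:
  det(Sigma - λI) = λ² - trace · λ + det = 0.
  trace = 5 + 2 = 7, det = 5·2 - (2)² = 6.
Step 2 — discriminant:
  Δ = trace² - 4·det = 49 - 24 = 25.
Step 3 — eigenvalues:
  λ = (trace ± √Δ)/2 = (7 ± 5)/2,
  λ_1 = 6,  λ_2 = 1.

Step 4 — unit eigenvector for λ_1: solve (Sigma - λ_1 I)v = 0. First row:
  (5 - 6)·v_x + (2)·v_y = 0, i.e. (-1)·v_x + (2)·v_y = 0,
  so v ∝ (b, λ_1 - a) = (2, 1) = u.
  ||u|| = √((2)² + (1)²) = √(5) ≈ 2.2361,
  v_1 = u/||u|| ≈ (0.8944, 0.4472) (||v_1|| = 1).

λ_1 = 6,  λ_2 = 1;  v_1 ≈ (0.8944, 0.4472)


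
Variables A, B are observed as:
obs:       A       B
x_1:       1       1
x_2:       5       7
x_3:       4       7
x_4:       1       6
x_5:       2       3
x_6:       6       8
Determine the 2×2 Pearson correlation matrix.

Step 1 — column means:
  mean(A) = (1 + 5 + 4 + 1 + 2 + 6) / 6 = 19/6 = 3.1667
  mean(B) = (1 + 7 + 7 + 6 + 3 + 8) / 6 = 32/6 = 5.3333

Step 2 — sample variances and covariances s[i,j] = (1/(n-1)) · Σ_k (x_{k,i} - mean_i) · (x_{k,j} - mean_j), with n-1 = 5:
  s[A,A] = ((-2.1667)·(-2.1667) + (1.8333)·(1.8333) + (0.8333)·(0.8333) + (-2.1667)·(-2.1667) + (-1.1667)·(-1.1667) + (2.8333)·(2.8333)) / 5 = 22.8333/5 = 4.5667
  s[A,B] = ((-2.1667)·(-4.3333) + (1.8333)·(1.6667) + (0.8333)·(1.6667) + (-2.1667)·(0.6667) + (-1.1667)·(-2.3333) + (2.8333)·(2.6667)) / 5 = 22.6667/5 = 4.5333
  s[B,B] = ((-4.3333)·(-4.3333) + (1.6667)·(1.6667) + (1.6667)·(1.6667) + (0.6667)·(0.6667) + (-2.3333)·(-2.3333) + (2.6667)·(2.6667)) / 5 = 37.3333/5 = 7.4667
  Sample standard deviations s_i = √(s[i,i]):
  s(A) = √(4.5667) = 2.137
  s(B) = √(7.4667) = 2.7325

Step 3 — r_{ij} = s_{ij} / (s_i · s_j):
  r[A,A] = 1 (diagonal).
  r[A,B] = 4.5333 / (2.137 · 2.7325) = 4.5333 / 5.8393 = 0.7763
  r[B,B] = 1 (diagonal).

R is symmetric with unit diagonal. Assembling:

R = [[1, 0.7763],
 [0.7763, 1]]


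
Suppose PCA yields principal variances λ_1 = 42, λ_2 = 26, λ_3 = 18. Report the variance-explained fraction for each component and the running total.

Step 1 — total variance = trace(Sigma) = Σ λ_i = 42 + 26 + 18 = 86.

Step 2 — fraction explained by component i = λ_i / Σ λ:
  PC1: 42/86 = 0.4884
  PC2: 26/86 = 0.3023
  PC3: 18/86 = 0.2093

Step 3 — cumulative fraction after k components = (λ_1 + ... + λ_k) / Σ λ:
  k = 1: 42/86 = 0.4884
  k = 2: (42 + 26)/86 = 68/86 = 0.7907
  k = 3: (42 + 26 + 18)/86 = 86/86 = 1

Summary (fraction, with percent):

explained: PC1 0.4884 (48.84%), PC2 0.3023 (30.23%), PC3 0.2093 (20.93%);  cumulative: 0.4884, 0.7907, 1


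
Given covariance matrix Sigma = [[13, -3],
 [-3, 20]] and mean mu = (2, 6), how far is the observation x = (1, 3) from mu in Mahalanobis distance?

Step 1 — centre the observation: (x - mu) = (-1, -3).

Step 2 — invert Sigma. det(Sigma) = 13·20 - (-3)² = 251.
  Sigma^{-1} = (1/det) · [[d, -b], [-b, a]] = [[0.0797, 0.012],
 [0.012, 0.0518]].

Step 3 — form the quadratic (x - mu)^T · Sigma^{-1} · (x - mu):
  Sigma^{-1} · (x - mu) = (-0.1155, -0.1673).
  (x - mu)^T · [Sigma^{-1} · (x - mu)] = (-1)·(-0.1155) + (-3)·(-0.1673) = 0.6175.

Step 4 — take square root: d = √(0.6175) ≈ 0.7858.

d(x, mu) = √(0.6175) ≈ 0.7858


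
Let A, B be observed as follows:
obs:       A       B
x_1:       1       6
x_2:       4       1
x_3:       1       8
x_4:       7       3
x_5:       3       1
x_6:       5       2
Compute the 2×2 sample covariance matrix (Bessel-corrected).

Step 1 — column means:
  mean(A) = (1 + 4 + 1 + 7 + 3 + 5) / 6 = 21/6 = 3.5
  mean(B) = (6 + 1 + 8 + 3 + 1 + 2) / 6 = 21/6 = 3.5

Step 2 — sample covariance S[i,j] = (1/(n-1)) · Σ_k (x_{k,i} - mean_i) · (x_{k,j} - mean_j), with n-1 = 5.
  S[A,A] = ((-2.5)·(-2.5) + (0.5)·(0.5) + (-2.5)·(-2.5) + (3.5)·(3.5) + (-0.5)·(-0.5) + (1.5)·(1.5)) / 5 = 27.5/5 = 5.5
  S[A,B] = ((-2.5)·(2.5) + (0.5)·(-2.5) + (-2.5)·(4.5) + (3.5)·(-0.5) + (-0.5)·(-2.5) + (1.5)·(-1.5)) / 5 = -21.5/5 = -4.3
  S[B,B] = ((2.5)·(2.5) + (-2.5)·(-2.5) + (4.5)·(4.5) + (-0.5)·(-0.5) + (-2.5)·(-2.5) + (-1.5)·(-1.5)) / 5 = 41.5/5 = 8.3

S is symmetric (S[j,i] = S[i,j]). Assembling:

S = [[5.5, -4.3],
 [-4.3, 8.3]]


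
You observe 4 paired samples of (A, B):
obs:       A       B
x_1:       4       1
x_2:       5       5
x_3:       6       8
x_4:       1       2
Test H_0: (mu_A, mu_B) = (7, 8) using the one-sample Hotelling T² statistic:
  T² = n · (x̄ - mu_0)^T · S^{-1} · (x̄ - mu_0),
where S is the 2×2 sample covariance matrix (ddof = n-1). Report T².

Step 1 — sample mean vector:
  mean(A) = (4 + 5 + 6 + 1) / 4 = 16/4 = 4
  mean(B) = (1 + 5 + 8 + 2) / 4 = 16/4 = 4
  x̄ = (4, 4),  deviation x̄ - mu_0 = (4, 4) - (7, 8) = (-3, -4).

Step 2 — sample covariance matrix, S[i,j] = (1/(n-1)) · Σ_k (x_{k,i} - mean_i) · (x_{k,j} - mean_j), divisor n-1 = 3:
  S[A,A] = ((0)·(0) + (1)·(1) + (2)·(2) + (-3)·(-3)) / 3 = 14/3 = 4.6667
  S[A,B] = ((0)·(-3) + (1)·(1) + (2)·(4) + (-3)·(-2)) / 3 = 15/3 = 5
  S[B,B] = ((-3)·(-3) + (1)·(1) + (4)·(4) + (-2)·(-2)) / 3 = 30/3 = 10
  S = [[4.6667, 5],
 [5, 10]].

Step 3 — invert S. det(S) = 4.6667·10 - (5)² = 21.6667.
  S^{-1} = (1/det) · [[d, -b], [-b, a]] = [[0.4615, -0.2308],
 [-0.2308, 0.2154]].

Step 4 — quadratic form (x̄ - mu_0)^T · S^{-1} · (x̄ - mu_0):
  S^{-1} · (x̄ - mu_0) = (-0.4615, -0.1692),
  (x̄ - mu_0)^T · [...] = (-3)·(-0.4615) + (-4)·(-0.1692) = 2.0615.

Step 5 — scale by n: T² = 4 · 2.0615 = 8.2462.

T² ≈ 8.2462


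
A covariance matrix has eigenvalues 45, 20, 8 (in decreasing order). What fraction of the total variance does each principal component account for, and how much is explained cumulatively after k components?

Step 1 — total variance = trace(Sigma) = Σ λ_i = 45 + 20 + 8 = 73.

Step 2 — fraction explained by component i = λ_i / Σ λ:
  PC1: 45/73 = 0.6164
  PC2: 20/73 = 0.274
  PC3: 8/73 = 0.1096

Step 3 — cumulative fraction after k components = (λ_1 + ... + λ_k) / Σ λ:
  k = 1: 45/73 = 0.6164
  k = 2: (45 + 20)/73 = 65/73 = 0.8904
  k = 3: (45 + 20 + 8)/73 = 73/73 = 1

Summary (fraction, with percent):

explained: PC1 0.6164 (61.64%), PC2 0.274 (27.4%), PC3 0.1096 (10.96%);  cumulative: 0.6164, 0.8904, 1


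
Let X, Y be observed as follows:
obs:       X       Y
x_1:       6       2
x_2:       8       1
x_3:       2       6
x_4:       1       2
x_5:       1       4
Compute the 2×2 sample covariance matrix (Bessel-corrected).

Step 1 — column means:
  mean(X) = (6 + 8 + 2 + 1 + 1) / 5 = 18/5 = 3.6
  mean(Y) = (2 + 1 + 6 + 2 + 4) / 5 = 15/5 = 3

Step 2 — sample covariance S[i,j] = (1/(n-1)) · Σ_k (x_{k,i} - mean_i) · (x_{k,j} - mean_j), with n-1 = 4.
  S[X,X] = ((2.4)·(2.4) + (4.4)·(4.4) + (-1.6)·(-1.6) + (-2.6)·(-2.6) + (-2.6)·(-2.6)) / 4 = 41.2/4 = 10.3
  S[X,Y] = ((2.4)·(-1) + (4.4)·(-2) + (-1.6)·(3) + (-2.6)·(-1) + (-2.6)·(1)) / 4 = -16/4 = -4
  S[Y,Y] = ((-1)·(-1) + (-2)·(-2) + (3)·(3) + (-1)·(-1) + (1)·(1)) / 4 = 16/4 = 4

S is symmetric (S[j,i] = S[i,j]). Assembling:

S = [[10.3, -4],
 [-4, 4]]


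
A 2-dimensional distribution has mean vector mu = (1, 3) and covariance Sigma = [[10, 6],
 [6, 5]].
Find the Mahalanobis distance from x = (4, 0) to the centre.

Step 1 — centre the observation: (x - mu) = (3, -3).

Step 2 — invert Sigma. det(Sigma) = 10·5 - (6)² = 14.
  Sigma^{-1} = (1/det) · [[d, -b], [-b, a]] = [[0.3571, -0.4286],
 [-0.4286, 0.7143]].

Step 3 — form the quadratic (x - mu)^T · Sigma^{-1} · (x - mu):
  Sigma^{-1} · (x - mu) = (2.3571, -3.4286).
  (x - mu)^T · [Sigma^{-1} · (x - mu)] = (3)·(2.3571) + (-3)·(-3.4286) = 17.3571.

Step 4 — take square root: d = √(17.3571) ≈ 4.1662.

d(x, mu) = √(17.3571) ≈ 4.1662


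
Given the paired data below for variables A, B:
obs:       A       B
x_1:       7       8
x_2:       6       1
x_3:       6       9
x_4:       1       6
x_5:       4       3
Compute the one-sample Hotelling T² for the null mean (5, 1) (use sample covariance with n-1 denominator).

Step 1 — sample mean vector:
  mean(A) = (7 + 6 + 6 + 1 + 4) / 5 = 24/5 = 4.8
  mean(B) = (8 + 1 + 9 + 6 + 3) / 5 = 27/5 = 5.4
  x̄ = (4.8, 5.4),  deviation x̄ - mu_0 = (4.8, 5.4) - (5, 1) = (-0.2, 4.4).

Step 2 — sample covariance matrix, S[i,j] = (1/(n-1)) · Σ_k (x_{k,i} - mean_i) · (x_{k,j} - mean_j), divisor n-1 = 4:
  S[A,A] = ((2.2)·(2.2) + (1.2)·(1.2) + (1.2)·(1.2) + (-3.8)·(-3.8) + (-0.8)·(-0.8)) / 4 = 22.8/4 = 5.7
  S[A,B] = ((2.2)·(2.6) + (1.2)·(-4.4) + (1.2)·(3.6) + (-3.8)·(0.6) + (-0.8)·(-2.4)) / 4 = 4.4/4 = 1.1
  S[B,B] = ((2.6)·(2.6) + (-4.4)·(-4.4) + (3.6)·(3.6) + (0.6)·(0.6) + (-2.4)·(-2.4)) / 4 = 45.2/4 = 11.3
  S = [[5.7, 1.1],
 [1.1, 11.3]].

Step 3 — invert S. det(S) = 5.7·11.3 - (1.1)² = 63.2.
  S^{-1} = (1/det) · [[d, -b], [-b, a]] = [[0.1788, -0.0174],
 [-0.0174, 0.0902]].

Step 4 — quadratic form (x̄ - mu_0)^T · S^{-1} · (x̄ - mu_0):
  S^{-1} · (x̄ - mu_0) = (-0.1123, 0.4003),
  (x̄ - mu_0)^T · [...] = (-0.2)·(-0.1123) + (4.4)·(0.4003) = 1.7839.

Step 5 — scale by n: T² = 5 · 1.7839 = 8.9193.

T² ≈ 8.9193


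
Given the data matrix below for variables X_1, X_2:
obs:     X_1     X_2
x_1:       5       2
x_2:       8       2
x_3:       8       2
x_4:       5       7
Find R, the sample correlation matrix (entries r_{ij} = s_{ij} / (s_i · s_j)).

Step 1 — column means:
  mean(X_1) = (5 + 8 + 8 + 5) / 4 = 26/4 = 6.5
  mean(X_2) = (2 + 2 + 2 + 7) / 4 = 13/4 = 3.25

Step 2 — sample variances and covariances s[i,j] = (1/(n-1)) · Σ_k (x_{k,i} - mean_i) · (x_{k,j} - mean_j), with n-1 = 3:
  s[X_1,X_1] = ((-1.5)·(-1.5) + (1.5)·(1.5) + (1.5)·(1.5) + (-1.5)·(-1.5)) / 3 = 9/3 = 3
  s[X_1,X_2] = ((-1.5)·(-1.25) + (1.5)·(-1.25) + (1.5)·(-1.25) + (-1.5)·(3.75)) / 3 = -7.5/3 = -2.5
  s[X_2,X_2] = ((-1.25)·(-1.25) + (-1.25)·(-1.25) + (-1.25)·(-1.25) + (3.75)·(3.75)) / 3 = 18.75/3 = 6.25
  Sample standard deviations s_i = √(s[i,i]):
  s(X_1) = √(3) = 1.7321
  s(X_2) = √(6.25) = 2.5

Step 3 — r_{ij} = s_{ij} / (s_i · s_j):
  r[X_1,X_1] = 1 (diagonal).
  r[X_1,X_2] = -2.5 / (1.7321 · 2.5) = -2.5 / 4.3301 = -0.5774
  r[X_2,X_2] = 1 (diagonal).

R is symmetric with unit diagonal. Assembling:

R = [[1, -0.5774],
 [-0.5774, 1]]


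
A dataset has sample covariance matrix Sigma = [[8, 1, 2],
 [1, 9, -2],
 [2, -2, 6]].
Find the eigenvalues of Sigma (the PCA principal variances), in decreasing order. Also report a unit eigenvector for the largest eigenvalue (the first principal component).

Step 1 — characteristic polynomial p(λ) = det(λI - Sigma) = λ³ - tr·λ² + c_1·λ - det, where tr = trace, c_1 = sum of the principal 2×2 minors, det = det(Sigma):
  tr = 8 + 9 + 6 = 23,
  c_1 = (8·9 - (1)²) + (8·6 - (2)²) + (9·6 - (-2)²) = 71 + 44 + 50 = 165,
  det = 8·(9·6 - (-2)²) - (1)·((1)·6 - (-2)·(2)) + (2)·((1)·(-2) - 9·(2)) = 8·(50) - (1)·(10) + (2)·(-20) = 350.
  So p(λ) = λ³ - 23λ² + 165λ - 350.
Step 2 — look for an integer root (rational root theorem: any rational root is an integer divisor of 350). Testing λ = 10:
  p(10) = 1000 - 2300 + 1650 - 350 = 0  ✓
  Dividing out (λ - 10): p(λ) = (λ - 10)(λ² - 13λ + 35).
Step 3 — remaining eigenvalues from the quadratic λ² - 13λ + 35 = 0:
  Δ = 13² - 4·35 = 169 - 140 = 29,  λ = (13 ± √29)/2 = (13 ± 5.3852)/2 ≈ 9.1926 or 3.8074.
  Sorted: λ_1 = 10,  λ_2 = 9.1926,  λ_3 = 3.8074  (check: sum = 23 = tr ✓).

Step 4 — unit eigenvector for λ_1 = 10: v spans the null space of (Sigma - λ_1 I), whose rows are
  r_1 = (-2, 1, 2),  r_2 = (1, -1, -2),  r_3 = (2, -2, -4).
  v is orthogonal to every row, so take v ∝ r_1 × r_2 = ((1)·(-2) - (2)·(-1), (2)·(1) - (-2)·(-2), (-2)·(-1) - (1)·(1)) = (0, -2, 1).
  Rescale (multiply by -1 so the first nonzero entry is positive): u = (0, 2, -1).
  ||u|| = √((0)² + (2)² + (-1)²) = √(5) ≈ 2.2361,  v_1 = u/||u|| ≈ (0, 0.8944, -0.4472) (||v_1|| = 1).

λ_1 = 10,  λ_2 = 9.1926,  λ_3 = 3.8074;  v_1 ≈ (0, 0.8944, -0.4472)


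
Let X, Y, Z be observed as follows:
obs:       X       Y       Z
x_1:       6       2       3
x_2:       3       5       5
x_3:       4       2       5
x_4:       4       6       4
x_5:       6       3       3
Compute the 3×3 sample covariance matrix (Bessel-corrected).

Step 1 — column means:
  mean(X) = (6 + 3 + 4 + 4 + 6) / 5 = 23/5 = 4.6
  mean(Y) = (2 + 5 + 2 + 6 + 3) / 5 = 18/5 = 3.6
  mean(Z) = (3 + 5 + 5 + 4 + 3) / 5 = 20/5 = 4

Step 2 — sample covariance S[i,j] = (1/(n-1)) · Σ_k (x_{k,i} - mean_i) · (x_{k,j} - mean_j), with n-1 = 4.
  S[X,X] = ((1.4)·(1.4) + (-1.6)·(-1.6) + (-0.6)·(-0.6) + (-0.6)·(-0.6) + (1.4)·(1.4)) / 4 = 7.2/4 = 1.8
  S[X,Y] = ((1.4)·(-1.6) + (-1.6)·(1.4) + (-0.6)·(-1.6) + (-0.6)·(2.4) + (1.4)·(-0.6)) / 4 = -5.8/4 = -1.45
  S[X,Z] = ((1.4)·(-1) + (-1.6)·(1) + (-0.6)·(1) + (-0.6)·(0) + (1.4)·(-1)) / 4 = -5/4 = -1.25
  S[Y,Y] = ((-1.6)·(-1.6) + (1.4)·(1.4) + (-1.6)·(-1.6) + (2.4)·(2.4) + (-0.6)·(-0.6)) / 4 = 13.2/4 = 3.3
  S[Y,Z] = ((-1.6)·(-1) + (1.4)·(1) + (-1.6)·(1) + (2.4)·(0) + (-0.6)·(-1)) / 4 = 2/4 = 0.5
  S[Z,Z] = ((-1)·(-1) + (1)·(1) + (1)·(1) + (0)·(0) + (-1)·(-1)) / 4 = 4/4 = 1

S is symmetric (S[j,i] = S[i,j]). Assembling:

S = [[1.8, -1.45, -1.25],
 [-1.45, 3.3, 0.5],
 [-1.25, 0.5, 1]]


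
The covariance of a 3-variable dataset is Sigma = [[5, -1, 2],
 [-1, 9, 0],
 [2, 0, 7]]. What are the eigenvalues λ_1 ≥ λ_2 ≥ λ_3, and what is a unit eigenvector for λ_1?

Step 1 — characteristic polynomial p(λ) = det(λI - Sigma) = λ³ - tr·λ² + c_1·λ - det, where tr = trace, c_1 = sum of the principal 2×2 minors, det = det(Sigma):
  tr = 5 + 9 + 7 = 21,
  c_1 = (5·9 - (-1)²) + (5·7 - (2)²) + (9·7 - (0)²) = 44 + 31 + 63 = 138,
  det = 5·(9·7 - (0)²) - (-1)·((-1)·7 - (0)·(2)) + (2)·((-1)·(0) - 9·(2)) = 5·(63) - (-1)·(-7) + (2)·(-18) = 272.
  So p(λ) = λ³ - 21λ² + 138λ - 272.
Step 2 — look for an integer root (rational root theorem: any rational root is an integer divisor of 272). Testing λ = 8:
  p(8) = 512 - 1344 + 1104 - 272 = 0  ✓
  Dividing out (λ - 8): p(λ) = (λ - 8)(λ² - 13λ + 34).
Step 3 — remaining eigenvalues from the quadratic λ² - 13λ + 34 = 0:
  Δ = 13² - 4·34 = 169 - 136 = 33,  λ = (13 ± √33)/2 = (13 ± 5.7446)/2 ≈ 9.3723 or 3.6277.
  Sorted: λ_1 = 9.3723,  λ_2 = 8,  λ_3 = 3.6277  (check: sum = 21 = tr ✓).

Step 4 — unit eigenvector for λ_1 ≈ 9.3723: v spans the null space of (Sigma - λ_1 I), whose rows are
  r_1 = (-4.3723, -1, 2),  r_2 = (-1, -0.3723, 0),  r_3 = (2, 0, -2.3723).
  v is orthogonal to every row, so take v ∝ r_1 × r_2 = ((-1)·(0) - (2)·(-0.3723), (2)·(-1) - (-4.3723)·(0), (-4.3723)·(-0.3723) - (-1)·(-1)) ≈ (0.7446, -2, 0.6277).
  Let u = (0.7446, -2, 0.6277).
  ||u|| = √((0.7446)² + (-2)² + (0.6277)²) = √(4.9484) ≈ 2.2245,  v_1 = u/||u|| ≈ (0.3347, -0.8991, 0.2822) (||v_1|| = 1).

λ_1 = 9.3723,  λ_2 = 8,  λ_3 = 3.6277;  v_1 ≈ (0.3347, -0.8991, 0.2822)


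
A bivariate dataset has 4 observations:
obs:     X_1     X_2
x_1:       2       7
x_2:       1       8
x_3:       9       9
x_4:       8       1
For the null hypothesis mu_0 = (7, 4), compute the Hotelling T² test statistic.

Step 1 — sample mean vector:
  mean(X_1) = (2 + 1 + 9 + 8) / 4 = 20/4 = 5
  mean(X_2) = (7 + 8 + 9 + 1) / 4 = 25/4 = 6.25
  x̄ = (5, 6.25),  deviation x̄ - mu_0 = (5, 6.25) - (7, 4) = (-2, 2.25).

Step 2 — sample covariance matrix, S[i,j] = (1/(n-1)) · Σ_k (x_{k,i} - mean_i) · (x_{k,j} - mean_j), divisor n-1 = 3:
  S[X_1,X_1] = ((-3)·(-3) + (-4)·(-4) + (4)·(4) + (3)·(3)) / 3 = 50/3 = 16.6667
  S[X_1,X_2] = ((-3)·(0.75) + (-4)·(1.75) + (4)·(2.75) + (3)·(-5.25)) / 3 = -14/3 = -4.6667
  S[X_2,X_2] = ((0.75)·(0.75) + (1.75)·(1.75) + (2.75)·(2.75) + (-5.25)·(-5.25)) / 3 = 38.75/3 = 12.9167
  S = [[16.6667, -4.6667],
 [-4.6667, 12.9167]].

Step 3 — invert S. det(S) = 16.6667·12.9167 - (-4.6667)² = 193.5.
  S^{-1} = (1/det) · [[d, -b], [-b, a]] = [[0.0668, 0.0241],
 [0.0241, 0.0861]].

Step 4 — quadratic form (x̄ - mu_0)^T · S^{-1} · (x̄ - mu_0):
  S^{-1} · (x̄ - mu_0) = (-0.0792, 0.1456),
  (x̄ - mu_0)^T · [...] = (-2)·(-0.0792) + (2.25)·(0.1456) = 0.486.

Step 5 — scale by n: T² = 4 · 0.486 = 1.944.

T² ≈ 1.944


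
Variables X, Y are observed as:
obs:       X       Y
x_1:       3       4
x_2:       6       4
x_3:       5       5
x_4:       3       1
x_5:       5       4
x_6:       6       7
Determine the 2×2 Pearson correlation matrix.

Step 1 — column means:
  mean(X) = (3 + 6 + 5 + 3 + 5 + 6) / 6 = 28/6 = 4.6667
  mean(Y) = (4 + 4 + 5 + 1 + 4 + 7) / 6 = 25/6 = 4.1667

Step 2 — sample variances and covariances s[i,j] = (1/(n-1)) · Σ_k (x_{k,i} - mean_i) · (x_{k,j} - mean_j), with n-1 = 5:
  s[X,X] = ((-1.6667)·(-1.6667) + (1.3333)·(1.3333) + (0.3333)·(0.3333) + (-1.6667)·(-1.6667) + (0.3333)·(0.3333) + (1.3333)·(1.3333)) / 5 = 9.3333/5 = 1.8667
  s[X,Y] = ((-1.6667)·(-0.1667) + (1.3333)·(-0.1667) + (0.3333)·(0.8333) + (-1.6667)·(-3.1667) + (0.3333)·(-0.1667) + (1.3333)·(2.8333)) / 5 = 9.3333/5 = 1.8667
  s[Y,Y] = ((-0.1667)·(-0.1667) + (-0.1667)·(-0.1667) + (0.8333)·(0.8333) + (-3.1667)·(-3.1667) + (-0.1667)·(-0.1667) + (2.8333)·(2.8333)) / 5 = 18.8333/5 = 3.7667
  Sample standard deviations s_i = √(s[i,i]):
  s(X) = √(1.8667) = 1.3663
  s(Y) = √(3.7667) = 1.9408

Step 3 — r_{ij} = s_{ij} / (s_i · s_j):
  r[X,X] = 1 (diagonal).
  r[X,Y] = 1.8667 / (1.3663 · 1.9408) = 1.8667 / 2.6516 = 0.704
  r[Y,Y] = 1 (diagonal).

R is symmetric with unit diagonal. Assembling:

R = [[1, 0.704],
 [0.704, 1]]


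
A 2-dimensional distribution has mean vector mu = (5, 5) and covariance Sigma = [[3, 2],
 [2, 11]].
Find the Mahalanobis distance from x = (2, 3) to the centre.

Step 1 — centre the observation: (x - mu) = (-3, -2).

Step 2 — invert Sigma. det(Sigma) = 3·11 - (2)² = 29.
  Sigma^{-1} = (1/det) · [[d, -b], [-b, a]] = [[0.3793, -0.069],
 [-0.069, 0.1034]].

Step 3 — form the quadratic (x - mu)^T · Sigma^{-1} · (x - mu):
  Sigma^{-1} · (x - mu) = (-1, 0).
  (x - mu)^T · [Sigma^{-1} · (x - mu)] = (-3)·(-1) + (-2)·(0) = 3.

Step 4 — take square root: d = √(3) ≈ 1.7321.

d(x, mu) = √(3) ≈ 1.7321


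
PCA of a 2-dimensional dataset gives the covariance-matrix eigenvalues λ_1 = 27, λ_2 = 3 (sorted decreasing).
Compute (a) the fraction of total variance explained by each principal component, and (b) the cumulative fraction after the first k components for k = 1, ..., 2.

Step 1 — total variance = trace(Sigma) = Σ λ_i = 27 + 3 = 30.

Step 2 — fraction explained by component i = λ_i / Σ λ:
  PC1: 27/30 = 0.9
  PC2: 3/30 = 0.1

Step 3 — cumulative fraction after k components = (λ_1 + ... + λ_k) / Σ λ:
  k = 1: 27/30 = 0.9
  k = 2: (27 + 3)/30 = 30/30 = 1

Summary (fraction, with percent):

explained: PC1 0.9 (90%), PC2 0.1 (10%);  cumulative: 0.9, 1


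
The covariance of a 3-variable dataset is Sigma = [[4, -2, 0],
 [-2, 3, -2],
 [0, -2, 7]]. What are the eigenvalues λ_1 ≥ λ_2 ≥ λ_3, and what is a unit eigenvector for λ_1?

Step 1 — characteristic polynomial p(λ) = det(λI - Sigma) = λ³ - tr·λ² + c_1·λ - det, where tr = trace, c_1 = sum of the principal 2×2 minors, det = det(Sigma):
  tr = 4 + 3 + 7 = 14,
  c_1 = (4·3 - (-2)²) + (4·7 - (0)²) + (3·7 - (-2)²) = 8 + 28 + 17 = 53,
  det = 4·(3·7 - (-2)²) - (-2)·((-2)·7 - (-2)·(0)) + (0)·((-2)·(-2) - 3·(0)) = 4·(17) - (-2)·(-14) + (0)·(4) = 40.
  So p(λ) = λ³ - 14λ² + 53λ - 40.
Step 2 — look for an integer root (rational root theorem: any rational root is an integer divisor of 40). Testing λ = 1:
  p(1) = 1 - 14 + 53 - 40 = 0  ✓
  Dividing out (λ - 1): p(λ) = (λ - 1)(λ² - 13λ + 40).
Step 3 — remaining eigenvalues from the quadratic λ² - 13λ + 40 = 0:
  Δ = 13² - 4·40 = 169 - 160 = 9,  λ = (13 ± √9)/2 = (13 ± 3)/2 = 8 or 5.
  Sorted: λ_1 = 8,  λ_2 = 5,  λ_3 = 1  (check: sum = 14 = tr ✓).

Step 4 — unit eigenvector for λ_1 = 8: v spans the null space of (Sigma - λ_1 I), whose rows are
  r_1 = (-4, -2, 0),  r_2 = (-2, -5, -2),  r_3 = (0, -2, -1).
  v is orthogonal to every row, so take v ∝ r_1 × r_2 = ((-2)·(-2) - (0)·(-5), (0)·(-2) - (-4)·(-2), (-4)·(-5) - (-2)·(-2)) = (4, -8, 16).
  Rescale (divide by 4): u = (1, -2, 4).
  ||u|| = √((1)² + (-2)² + (4)²) = √(21) ≈ 4.5826,  v_1 = u/||u|| ≈ (0.2182, -0.4364, 0.8729) (||v_1|| = 1).

λ_1 = 8,  λ_2 = 5,  λ_3 = 1;  v_1 ≈ (0.2182, -0.4364, 0.8729)


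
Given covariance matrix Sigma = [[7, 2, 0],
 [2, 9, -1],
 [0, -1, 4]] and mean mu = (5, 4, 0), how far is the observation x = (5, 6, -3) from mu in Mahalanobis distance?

Step 1 — centre the observation: (x - mu) = (0, 2, -3).

Step 2 — invert Sigma (cofactor / det for 3×3, or solve directly):
  Sigma^{-1} = [[0.1528, -0.0349, -0.0087],
 [-0.0349, 0.1223, 0.0306],
 [-0.0087, 0.0306, 0.2576]].

Step 3 — form the quadratic (x - mu)^T · Sigma^{-1} · (x - mu):
  Sigma^{-1} · (x - mu) = (-0.0437, 0.1528, -0.7118).
  (x - mu)^T · [Sigma^{-1} · (x - mu)] = (0)·(-0.0437) + (2)·(0.1528) + (-3)·(-0.7118) = 2.441.

Step 4 — take square root: d = √(2.441) ≈ 1.5624.

d(x, mu) = √(2.441) ≈ 1.5624


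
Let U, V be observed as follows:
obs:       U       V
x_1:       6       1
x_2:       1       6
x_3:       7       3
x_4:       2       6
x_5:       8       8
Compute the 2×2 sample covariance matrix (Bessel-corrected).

Step 1 — column means:
  mean(U) = (6 + 1 + 7 + 2 + 8) / 5 = 24/5 = 4.8
  mean(V) = (1 + 6 + 3 + 6 + 8) / 5 = 24/5 = 4.8

Step 2 — sample covariance S[i,j] = (1/(n-1)) · Σ_k (x_{k,i} - mean_i) · (x_{k,j} - mean_j), with n-1 = 4.
  S[U,U] = ((1.2)·(1.2) + (-3.8)·(-3.8) + (2.2)·(2.2) + (-2.8)·(-2.8) + (3.2)·(3.2)) / 4 = 38.8/4 = 9.7
  S[U,V] = ((1.2)·(-3.8) + (-3.8)·(1.2) + (2.2)·(-1.8) + (-2.8)·(1.2) + (3.2)·(3.2)) / 4 = -6.2/4 = -1.55
  S[V,V] = ((-3.8)·(-3.8) + (1.2)·(1.2) + (-1.8)·(-1.8) + (1.2)·(1.2) + (3.2)·(3.2)) / 4 = 30.8/4 = 7.7

S is symmetric (S[j,i] = S[i,j]). Assembling:

S = [[9.7, -1.55],
 [-1.55, 7.7]]


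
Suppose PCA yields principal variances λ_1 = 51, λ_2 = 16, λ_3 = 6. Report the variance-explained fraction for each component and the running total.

Step 1 — total variance = trace(Sigma) = Σ λ_i = 51 + 16 + 6 = 73.

Step 2 — fraction explained by component i = λ_i / Σ λ:
  PC1: 51/73 = 0.6986
  PC2: 16/73 = 0.2192
  PC3: 6/73 = 0.0822

Step 3 — cumulative fraction after k components = (λ_1 + ... + λ_k) / Σ λ:
  k = 1: 51/73 = 0.6986
  k = 2: (51 + 16)/73 = 67/73 = 0.9178
  k = 3: (51 + 16 + 6)/73 = 73/73 = 1

Summary (fraction, with percent):

explained: PC1 0.6986 (69.86%), PC2 0.2192 (21.92%), PC3 0.0822 (8.22%);  cumulative: 0.6986, 0.9178, 1


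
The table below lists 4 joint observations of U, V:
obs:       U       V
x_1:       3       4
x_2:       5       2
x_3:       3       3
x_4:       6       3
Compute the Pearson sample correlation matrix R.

Step 1 — column means:
  mean(U) = (3 + 5 + 3 + 6) / 4 = 17/4 = 4.25
  mean(V) = (4 + 2 + 3 + 3) / 4 = 12/4 = 3

Step 2 — sample variances and covariances s[i,j] = (1/(n-1)) · Σ_k (x_{k,i} - mean_i) · (x_{k,j} - mean_j), with n-1 = 3:
  s[U,U] = ((-1.25)·(-1.25) + (0.75)·(0.75) + (-1.25)·(-1.25) + (1.75)·(1.75)) / 3 = 6.75/3 = 2.25
  s[U,V] = ((-1.25)·(1) + (0.75)·(-1) + (-1.25)·(0) + (1.75)·(0)) / 3 = -2/3 = -0.6667
  s[V,V] = ((1)·(1) + (-1)·(-1) + (0)·(0) + (0)·(0)) / 3 = 2/3 = 0.6667
  Sample standard deviations s_i = √(s[i,i]):
  s(U) = √(2.25) = 1.5
  s(V) = √(0.6667) = 0.8165

Step 3 — r_{ij} = s_{ij} / (s_i · s_j):
  r[U,U] = 1 (diagonal).
  r[U,V] = -0.6667 / (1.5 · 0.8165) = -0.6667 / 1.2247 = -0.5443
  r[V,V] = 1 (diagonal).

R is symmetric with unit diagonal. Assembling:

R = [[1, -0.5443],
 [-0.5443, 1]]


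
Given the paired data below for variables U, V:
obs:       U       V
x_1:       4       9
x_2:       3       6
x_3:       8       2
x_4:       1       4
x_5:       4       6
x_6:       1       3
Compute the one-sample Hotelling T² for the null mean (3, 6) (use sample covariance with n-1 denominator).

Step 1 — sample mean vector:
  mean(U) = (4 + 3 + 8 + 1 + 4 + 1) / 6 = 21/6 = 3.5
  mean(V) = (9 + 6 + 2 + 4 + 6 + 3) / 6 = 30/6 = 5
  x̄ = (3.5, 5),  deviation x̄ - mu_0 = (3.5, 5) - (3, 6) = (0.5, -1).

Step 2 — sample covariance matrix, S[i,j] = (1/(n-1)) · Σ_k (x_{k,i} - mean_i) · (x_{k,j} - mean_j), divisor n-1 = 5:
  S[U,U] = ((0.5)·(0.5) + (-0.5)·(-0.5) + (4.5)·(4.5) + (-2.5)·(-2.5) + (0.5)·(0.5) + (-2.5)·(-2.5)) / 5 = 33.5/5 = 6.7
  S[U,V] = ((0.5)·(4) + (-0.5)·(1) + (4.5)·(-3) + (-2.5)·(-1) + (0.5)·(1) + (-2.5)·(-2)) / 5 = -4/5 = -0.8
  S[V,V] = ((4)·(4) + (1)·(1) + (-3)·(-3) + (-1)·(-1) + (1)·(1) + (-2)·(-2)) / 5 = 32/5 = 6.4
  S = [[6.7, -0.8],
 [-0.8, 6.4]].

Step 3 — invert S. det(S) = 6.7·6.4 - (-0.8)² = 42.24.
  S^{-1} = (1/det) · [[d, -b], [-b, a]] = [[0.1515, 0.0189],
 [0.0189, 0.1586]].

Step 4 — quadratic form (x̄ - mu_0)^T · S^{-1} · (x̄ - mu_0):
  S^{-1} · (x̄ - mu_0) = (0.0568, -0.1491),
  (x̄ - mu_0)^T · [...] = (0.5)·(0.0568) + (-1)·(-0.1491) = 0.1776.

Step 5 — scale by n: T² = 6 · 0.1776 = 1.0653.

T² ≈ 1.0653


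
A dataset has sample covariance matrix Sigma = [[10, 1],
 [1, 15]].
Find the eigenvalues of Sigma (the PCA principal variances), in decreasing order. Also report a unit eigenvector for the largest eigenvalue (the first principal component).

Step 1 — characteristic polynomial of 2×2 Sigma:
  det(Sigma - λI) = λ² - trace · λ + det = 0.
  trace = 10 + 15 = 25, det = 10·15 - (1)² = 149.
Step 2 — discriminant:
  Δ = trace² - 4·det = 625 - 596 = 29.
Step 3 — eigenvalues:
  λ = (trace ± √Δ)/2 = (25 ± 5.3852)/2,
  λ_1 = 15.1926,  λ_2 = 9.8074.

Step 4 — unit eigenvector for λ_1: solve (Sigma - λ_1 I)v = 0. First row:
  (10 - 15.1926)·v_x + (1)·v_y = 0, i.e. (-5.1926)·v_x + (1)·v_y = 0,
  so v ∝ (b, λ_1 - a) = (1, 5.1926) = u.
  ||u|| = √((1)² + (5.1926)²) = √(27.9629) ≈ 5.288,
  v_1 = u/||u|| ≈ (0.1891, 0.982) (||v_1|| = 1).

λ_1 = 15.1926,  λ_2 = 9.8074;  v_1 ≈ (0.1891, 0.982)


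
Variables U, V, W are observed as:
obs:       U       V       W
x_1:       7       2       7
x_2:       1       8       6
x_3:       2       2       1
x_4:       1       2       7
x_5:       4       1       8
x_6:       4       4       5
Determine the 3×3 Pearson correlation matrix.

Step 1 — column means:
  mean(U) = (7 + 1 + 2 + 1 + 4 + 4) / 6 = 19/6 = 3.1667
  mean(V) = (2 + 8 + 2 + 2 + 1 + 4) / 6 = 19/6 = 3.1667
  mean(W) = (7 + 6 + 1 + 7 + 8 + 5) / 6 = 34/6 = 5.6667

Step 2 — sample variances and covariances s[i,j] = (1/(n-1)) · Σ_k (x_{k,i} - mean_i) · (x_{k,j} - mean_j), with n-1 = 5:
  s[U,U] = ((3.8333)·(3.8333) + (-2.1667)·(-2.1667) + (-1.1667)·(-1.1667) + (-2.1667)·(-2.1667) + (0.8333)·(0.8333) + (0.8333)·(0.8333)) / 5 = 26.8333/5 = 5.3667
  s[U,V] = ((3.8333)·(-1.1667) + (-2.1667)·(4.8333) + (-1.1667)·(-1.1667) + (-2.1667)·(-1.1667) + (0.8333)·(-2.1667) + (0.8333)·(0.8333)) / 5 = -12.1667/5 = -2.4333
  s[U,W] = ((3.8333)·(1.3333) + (-2.1667)·(0.3333) + (-1.1667)·(-4.6667) + (-2.1667)·(1.3333) + (0.8333)·(2.3333) + (0.8333)·(-0.6667)) / 5 = 8.3333/5 = 1.6667
  s[V,V] = ((-1.1667)·(-1.1667) + (4.8333)·(4.8333) + (-1.1667)·(-1.1667) + (-1.1667)·(-1.1667) + (-2.1667)·(-2.1667) + (0.8333)·(0.8333)) / 5 = 32.8333/5 = 6.5667
  s[V,W] = ((-1.1667)·(1.3333) + (4.8333)·(0.3333) + (-1.1667)·(-4.6667) + (-1.1667)·(1.3333) + (-2.1667)·(2.3333) + (0.8333)·(-0.6667)) / 5 = -1.6667/5 = -0.3333
  s[W,W] = ((1.3333)·(1.3333) + (0.3333)·(0.3333) + (-4.6667)·(-4.6667) + (1.3333)·(1.3333) + (2.3333)·(2.3333) + (-0.6667)·(-0.6667)) / 5 = 31.3333/5 = 6.2667
  Sample standard deviations s_i = √(s[i,i]):
  s(U) = √(5.3667) = 2.3166
  s(V) = √(6.5667) = 2.5626
  s(W) = √(6.2667) = 2.5033

Step 3 — r_{ij} = s_{ij} / (s_i · s_j):
  r[U,U] = 1 (diagonal).
  r[U,V] = -2.4333 / (2.3166 · 2.5626) = -2.4333 / 5.9364 = -0.4099
  r[U,W] = 1.6667 / (2.3166 · 2.5033) = 1.6667 / 5.7992 = 0.2874
  r[V,V] = 1 (diagonal).
  r[V,W] = -0.3333 / (2.5626 · 2.5033) = -0.3333 / 6.4149 = -0.052
  r[W,W] = 1 (diagonal).

R is symmetric with unit diagonal. Assembling:

R = [[1, -0.4099, 0.2874],
 [-0.4099, 1, -0.052],
 [0.2874, -0.052, 1]]


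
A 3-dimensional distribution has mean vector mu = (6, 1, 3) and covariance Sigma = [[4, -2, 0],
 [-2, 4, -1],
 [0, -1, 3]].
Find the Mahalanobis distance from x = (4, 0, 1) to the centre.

Step 1 — centre the observation: (x - mu) = (-2, -1, -2).

Step 2 — invert Sigma (cofactor / det for 3×3, or solve directly):
  Sigma^{-1} = [[0.3438, 0.1875, 0.0625],
 [0.1875, 0.375, 0.125],
 [0.0625, 0.125, 0.375]].

Step 3 — form the quadratic (x - mu)^T · Sigma^{-1} · (x - mu):
  Sigma^{-1} · (x - mu) = (-1, -1, -1).
  (x - mu)^T · [Sigma^{-1} · (x - mu)] = (-2)·(-1) + (-1)·(-1) + (-2)·(-1) = 5.

Step 4 — take square root: d = √(5) ≈ 2.2361.

d(x, mu) = √(5) ≈ 2.2361


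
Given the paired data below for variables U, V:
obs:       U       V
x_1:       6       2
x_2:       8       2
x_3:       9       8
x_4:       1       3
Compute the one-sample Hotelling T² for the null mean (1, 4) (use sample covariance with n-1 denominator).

Step 1 — sample mean vector:
  mean(U) = (6 + 8 + 9 + 1) / 4 = 24/4 = 6
  mean(V) = (2 + 2 + 8 + 3) / 4 = 15/4 = 3.75
  x̄ = (6, 3.75),  deviation x̄ - mu_0 = (6, 3.75) - (1, 4) = (5, -0.25).

Step 2 — sample covariance matrix, S[i,j] = (1/(n-1)) · Σ_k (x_{k,i} - mean_i) · (x_{k,j} - mean_j), divisor n-1 = 3:
  S[U,U] = ((0)·(0) + (2)·(2) + (3)·(3) + (-5)·(-5)) / 3 = 38/3 = 12.6667
  S[U,V] = ((0)·(-1.75) + (2)·(-1.75) + (3)·(4.25) + (-5)·(-0.75)) / 3 = 13/3 = 4.3333
  S[V,V] = ((-1.75)·(-1.75) + (-1.75)·(-1.75) + (4.25)·(4.25) + (-0.75)·(-0.75)) / 3 = 24.75/3 = 8.25
  S = [[12.6667, 4.3333],
 [4.3333, 8.25]].

Step 3 — invert S. det(S) = 12.6667·8.25 - (4.3333)² = 85.7222.
  S^{-1} = (1/det) · [[d, -b], [-b, a]] = [[0.0962, -0.0506],
 [-0.0506, 0.1478]].

Step 4 — quadratic form (x̄ - mu_0)^T · S^{-1} · (x̄ - mu_0):
  S^{-1} · (x̄ - mu_0) = (0.4938, -0.2897),
  (x̄ - mu_0)^T · [...] = (5)·(0.4938) + (-0.25)·(-0.2897) = 2.5416.

Step 5 — scale by n: T² = 4 · 2.5416 = 10.1666.

T² ≈ 10.1666


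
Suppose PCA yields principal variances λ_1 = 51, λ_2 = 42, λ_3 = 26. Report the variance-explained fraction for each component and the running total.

Step 1 — total variance = trace(Sigma) = Σ λ_i = 51 + 42 + 26 = 119.

Step 2 — fraction explained by component i = λ_i / Σ λ:
  PC1: 51/119 = 0.4286
  PC2: 42/119 = 0.3529
  PC3: 26/119 = 0.2185

Step 3 — cumulative fraction after k components = (λ_1 + ... + λ_k) / Σ λ:
  k = 1: 51/119 = 0.4286
  k = 2: (51 + 42)/119 = 93/119 = 0.7815
  k = 3: (51 + 42 + 26)/119 = 119/119 = 1

Summary (fraction, with percent):

explained: PC1 0.4286 (42.86%), PC2 0.3529 (35.29%), PC3 0.2185 (21.85%);  cumulative: 0.4286, 0.7815, 1


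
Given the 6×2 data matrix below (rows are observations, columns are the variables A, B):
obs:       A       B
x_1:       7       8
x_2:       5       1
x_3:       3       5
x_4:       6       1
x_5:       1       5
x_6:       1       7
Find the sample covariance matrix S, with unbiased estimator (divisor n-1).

Step 1 — column means:
  mean(A) = (7 + 5 + 3 + 6 + 1 + 1) / 6 = 23/6 = 3.8333
  mean(B) = (8 + 1 + 5 + 1 + 5 + 7) / 6 = 27/6 = 4.5

Step 2 — sample covariance S[i,j] = (1/(n-1)) · Σ_k (x_{k,i} - mean_i) · (x_{k,j} - mean_j), with n-1 = 5.
  S[A,A] = ((3.1667)·(3.1667) + (1.1667)·(1.1667) + (-0.8333)·(-0.8333) + (2.1667)·(2.1667) + (-2.8333)·(-2.8333) + (-2.8333)·(-2.8333)) / 5 = 32.8333/5 = 6.5667
  S[A,B] = ((3.1667)·(3.5) + (1.1667)·(-3.5) + (-0.8333)·(0.5) + (2.1667)·(-3.5) + (-2.8333)·(0.5) + (-2.8333)·(2.5)) / 5 = -9.5/5 = -1.9
  S[B,B] = ((3.5)·(3.5) + (-3.5)·(-3.5) + (0.5)·(0.5) + (-3.5)·(-3.5) + (0.5)·(0.5) + (2.5)·(2.5)) / 5 = 43.5/5 = 8.7

S is symmetric (S[j,i] = S[i,j]). Assembling:

S = [[6.5667, -1.9],
 [-1.9, 8.7]]
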